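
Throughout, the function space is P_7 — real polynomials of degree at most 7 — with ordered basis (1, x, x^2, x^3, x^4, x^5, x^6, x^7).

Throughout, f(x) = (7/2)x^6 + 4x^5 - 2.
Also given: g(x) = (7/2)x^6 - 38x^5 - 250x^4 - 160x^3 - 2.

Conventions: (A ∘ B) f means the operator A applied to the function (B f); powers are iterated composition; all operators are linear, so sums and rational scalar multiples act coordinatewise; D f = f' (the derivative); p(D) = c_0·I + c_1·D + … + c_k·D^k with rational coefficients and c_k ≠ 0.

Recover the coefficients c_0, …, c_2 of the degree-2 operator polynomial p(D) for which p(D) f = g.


c_0 = 1, c_1 = -2, c_2 = -2

D^0 f = (7/2)x^6 + 4x^5 - 2
D^1 f = 21x^5 + 20x^4
D^2 f = 105x^4 + 80x^3
matching coefficients of g against c_0 f + c_1 Df + … from the top degree down determines the c_i
solution: c_0 = 1, c_1 = -2, c_2 = -2


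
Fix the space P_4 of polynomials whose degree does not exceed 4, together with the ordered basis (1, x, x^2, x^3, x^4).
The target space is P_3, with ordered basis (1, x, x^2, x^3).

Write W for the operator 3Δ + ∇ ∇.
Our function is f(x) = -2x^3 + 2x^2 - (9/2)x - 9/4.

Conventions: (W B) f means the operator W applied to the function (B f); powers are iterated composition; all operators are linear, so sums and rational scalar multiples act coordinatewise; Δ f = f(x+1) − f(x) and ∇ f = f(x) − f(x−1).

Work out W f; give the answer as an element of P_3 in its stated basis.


the result is g(x) = -18x^2 - 18x + 5/2

Δ f = -6x^2 - 2x - 9/2
(3Δ) f = -18x^2 - 6x - 27/2
∇ f = -6x^2 + 10x - 17/2
∇ ∇ f = -12x + 16
(3Δ + ∇ ∇) f = -18x^2 - 18x + 5/2


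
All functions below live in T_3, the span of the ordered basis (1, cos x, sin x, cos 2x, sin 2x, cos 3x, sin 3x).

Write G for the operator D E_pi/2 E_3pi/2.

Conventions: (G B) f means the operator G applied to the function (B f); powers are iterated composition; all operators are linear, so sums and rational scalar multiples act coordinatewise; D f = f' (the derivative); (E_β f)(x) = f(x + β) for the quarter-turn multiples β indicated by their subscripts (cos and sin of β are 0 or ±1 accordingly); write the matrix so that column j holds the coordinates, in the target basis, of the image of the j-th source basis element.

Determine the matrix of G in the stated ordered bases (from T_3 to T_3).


image of 1: 0
image of cos x: -sin x
image of sin x: cos x
image of cos 2x: -2sin 2x
image of sin 2x: 2cos 2x
image of cos 3x: -3sin 3x
image of sin 3x: 3cos 3x
each image's coordinates form column j of the matrix

the matrix is [[0, 0, 0, 0, 0, 0, 0]; [0, 0, 1, 0, 0, 0, 0]; [0, -1, 0, 0, 0, 0, 0]; [0, 0, 0, 0, 2, 0, 0]; [0, 0, 0, -2, 0, 0, 0]; [0, 0, 0, 0, 0, 0, 3]; [0, 0, 0, 0, 0, -3, 0]] (rows listed top to bottom)


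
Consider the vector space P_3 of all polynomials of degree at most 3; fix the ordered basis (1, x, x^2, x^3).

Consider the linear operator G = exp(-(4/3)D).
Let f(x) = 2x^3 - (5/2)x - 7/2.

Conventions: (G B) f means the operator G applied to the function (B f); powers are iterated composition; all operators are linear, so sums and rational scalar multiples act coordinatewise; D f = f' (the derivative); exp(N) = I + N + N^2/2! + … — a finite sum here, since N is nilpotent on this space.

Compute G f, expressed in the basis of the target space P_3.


g(x) = 2x^3 - 8x^2 + (49/6)x - 265/54

order-1 term: -8x^2 + 10/3
order-2 term: (32/3)x
order-3 term: -128/27
the series for exp(-(4/3)D) f terminates at order 3
exp(-(4/3)D) f = 2x^3 - 8x^2 + (49/6)x - 265/54


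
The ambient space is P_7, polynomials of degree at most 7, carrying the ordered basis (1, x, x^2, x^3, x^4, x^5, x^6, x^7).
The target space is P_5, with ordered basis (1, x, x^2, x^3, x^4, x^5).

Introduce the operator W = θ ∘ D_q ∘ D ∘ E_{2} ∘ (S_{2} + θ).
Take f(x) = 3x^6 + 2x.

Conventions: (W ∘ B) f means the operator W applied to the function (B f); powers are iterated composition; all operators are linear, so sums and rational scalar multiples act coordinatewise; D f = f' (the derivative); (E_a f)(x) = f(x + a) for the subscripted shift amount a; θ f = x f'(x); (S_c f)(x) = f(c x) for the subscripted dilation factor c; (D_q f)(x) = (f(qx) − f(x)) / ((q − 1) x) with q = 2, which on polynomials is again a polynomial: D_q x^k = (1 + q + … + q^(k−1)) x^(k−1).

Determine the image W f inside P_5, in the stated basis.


the result is g(x) = 156240x^4 + 567000x^3 + 705600x^2 + 302400x

S_{2} f = 192x^6 + 4x
θ f = 18x^6 + 2x
(S_{2} + θ) f = 210x^6 + 6x
E_{2} (S_{2} + θ) f = 210x^6 + 2520x^5 + 12600x^4 + 33600x^3 + 50400x^2 + 40326x + 13452
D E_{2} (S_{2} + θ) f = 1260x^5 + 12600x^4 + 50400x^3 + 100800x^2 + 100800x + 40326
D_q D E_{2} (S_{2} + θ) f = 39060x^4 + 189000x^3 + 352800x^2 + 302400x + 100800
θ (D_q ∘ D ∘ E_{2}) (S_{2} + θ) f = 156240x^4 + 567000x^3 + 705600x^2 + 302400x


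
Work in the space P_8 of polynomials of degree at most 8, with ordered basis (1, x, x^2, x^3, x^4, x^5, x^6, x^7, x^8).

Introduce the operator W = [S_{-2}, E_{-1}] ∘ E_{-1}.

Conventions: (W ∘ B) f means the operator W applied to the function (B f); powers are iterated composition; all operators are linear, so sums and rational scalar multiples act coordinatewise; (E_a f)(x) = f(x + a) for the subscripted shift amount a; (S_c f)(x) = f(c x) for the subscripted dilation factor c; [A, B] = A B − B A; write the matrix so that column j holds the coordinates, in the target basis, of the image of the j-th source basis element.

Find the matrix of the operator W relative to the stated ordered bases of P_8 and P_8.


the matrix is [[0, -3, 3, -9, 15, -33, 63, -129, 255]; [0, 0, 12, -18, 72, -150, 396, -882, 2064]; [0, 0, 0, -36, 72, -360, 900, -2772, 7056]; [0, 0, 0, 0, 96, -240, 1440, -4200, 14784]; [0, 0, 0, 0, 0, -240, 720, -5040, 16800]; [0, 0, 0, 0, 0, 0, 576, -2016, 16128]; [0, 0, 0, 0, 0, 0, 0, -1344, 5376]; [0, 0, 0, 0, 0, 0, 0, 0, 3072]; [0, 0, 0, 0, 0, 0, 0, 0, 0]] (rows listed top to bottom)

image of 1: 0
image of x: -3
image of x^2: 12x + 3
image of x^3: -36x^2 - 18x - 9
image of x^4: 96x^3 + 72x^2 + 72x + 15
image of x^5: -240x^4 - 240x^3 - 360x^2 - 150x - 33
image of x^6: 576x^5 + 720x^4 + 1440x^3 + 900x^2 + 396x + 63
image of x^7: -1344x^6 - 2016x^5 - 5040x^4 - 4200x^3 - 2772x^2 - 882x - 129
image of x^8: 3072x^7 + 5376x^6 + 16128x^5 + 16800x^4 + 14784x^3 + 7056x^2 + 2064x + 255
each image's coordinates form column j of the matrix


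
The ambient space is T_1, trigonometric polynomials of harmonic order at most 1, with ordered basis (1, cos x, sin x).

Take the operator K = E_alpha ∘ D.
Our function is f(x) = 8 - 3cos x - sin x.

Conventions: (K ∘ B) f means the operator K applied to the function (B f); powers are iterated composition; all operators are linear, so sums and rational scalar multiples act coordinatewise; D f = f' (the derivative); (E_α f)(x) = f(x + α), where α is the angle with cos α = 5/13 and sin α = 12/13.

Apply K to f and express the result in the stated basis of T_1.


D f = -cos x + 3sin x
E_alpha D f = (31/13)cos x + (27/13)sin x

g(x) = (31/13)cos x + (27/13)sin x


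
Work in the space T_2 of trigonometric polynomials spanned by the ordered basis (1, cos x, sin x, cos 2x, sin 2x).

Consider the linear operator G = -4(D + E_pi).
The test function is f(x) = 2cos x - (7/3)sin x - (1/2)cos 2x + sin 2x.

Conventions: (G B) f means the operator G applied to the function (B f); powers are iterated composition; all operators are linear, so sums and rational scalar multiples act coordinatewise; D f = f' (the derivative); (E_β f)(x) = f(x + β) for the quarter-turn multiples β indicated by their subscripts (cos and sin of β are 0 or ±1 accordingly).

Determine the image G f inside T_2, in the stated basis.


the image equals g(x) = (52/3)cos x - (4/3)sin x - 6cos 2x - 8sin 2x

D f = -(7/3)cos x - 2sin x + 2cos 2x + sin 2x
E_pi f = -2cos x + (7/3)sin x - (1/2)cos 2x + sin 2x
(D + E_pi) f = -(13/3)cos x + (1/3)sin x + (3/2)cos 2x + 2sin 2x
(-4(D + E_pi)) f = (52/3)cos x - (4/3)sin x - 6cos 2x - 8sin 2x


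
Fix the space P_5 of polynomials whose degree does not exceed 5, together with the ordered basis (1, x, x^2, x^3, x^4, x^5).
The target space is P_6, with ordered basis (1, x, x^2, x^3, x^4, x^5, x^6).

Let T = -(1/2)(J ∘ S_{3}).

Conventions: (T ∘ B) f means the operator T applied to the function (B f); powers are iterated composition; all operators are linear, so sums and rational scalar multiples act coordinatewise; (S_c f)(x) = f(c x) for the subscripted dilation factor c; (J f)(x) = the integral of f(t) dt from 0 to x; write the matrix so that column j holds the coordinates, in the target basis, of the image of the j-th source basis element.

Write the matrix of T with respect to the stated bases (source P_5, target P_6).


the matrix is [[0, 0, 0, 0, 0, 0]; [-1/2, 0, 0, 0, 0, 0]; [0, -3/4, 0, 0, 0, 0]; [0, 0, -3/2, 0, 0, 0]; [0, 0, 0, -27/8, 0, 0]; [0, 0, 0, 0, -81/10, 0]; [0, 0, 0, 0, 0, -81/4]] (rows listed top to bottom)

image of 1: -(1/2)x
image of x: -(3/4)x^2
image of x^2: -(3/2)x^3
image of x^3: -(27/8)x^4
image of x^4: -(81/10)x^5
image of x^5: -(81/4)x^6
each image's coordinates form column j of the matrix


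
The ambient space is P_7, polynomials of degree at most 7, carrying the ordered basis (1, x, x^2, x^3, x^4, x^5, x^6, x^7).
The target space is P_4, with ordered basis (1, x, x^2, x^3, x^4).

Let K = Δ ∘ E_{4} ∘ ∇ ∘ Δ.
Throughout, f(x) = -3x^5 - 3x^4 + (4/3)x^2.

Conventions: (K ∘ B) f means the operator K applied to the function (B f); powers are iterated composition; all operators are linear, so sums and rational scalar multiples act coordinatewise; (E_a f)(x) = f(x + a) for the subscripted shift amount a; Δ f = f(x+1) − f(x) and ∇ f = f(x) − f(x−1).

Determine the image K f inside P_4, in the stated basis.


Δ f = -15x^4 - 42x^3 - 48x^2 - (73/3)x - 14/3
∇ Δ f = -60x^3 - 36x^2 - 30x - 10/3
E_{4} ∇ Δ f = -60x^3 - 756x^2 - 3198x - 13618/3
Δ E_{4} ∇ Δ f = -180x^2 - 1692x - 4014

the result is g(x) = -180x^2 - 1692x - 4014


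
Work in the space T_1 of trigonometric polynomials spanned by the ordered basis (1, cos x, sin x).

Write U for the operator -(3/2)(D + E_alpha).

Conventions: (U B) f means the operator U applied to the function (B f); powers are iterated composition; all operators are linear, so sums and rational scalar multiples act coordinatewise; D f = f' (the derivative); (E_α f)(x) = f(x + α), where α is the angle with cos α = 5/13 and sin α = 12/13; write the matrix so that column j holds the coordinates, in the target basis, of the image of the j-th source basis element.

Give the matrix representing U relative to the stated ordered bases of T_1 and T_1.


image of 1: -3/2
image of cos x: -(15/26)cos x + (75/26)sin x
image of sin x: -(75/26)cos x - (15/26)sin x
each image's coordinates form column j of the matrix

the matrix is [[-3/2, 0, 0]; [0, -15/26, -75/26]; [0, 75/26, -15/26]] (rows listed top to bottom)


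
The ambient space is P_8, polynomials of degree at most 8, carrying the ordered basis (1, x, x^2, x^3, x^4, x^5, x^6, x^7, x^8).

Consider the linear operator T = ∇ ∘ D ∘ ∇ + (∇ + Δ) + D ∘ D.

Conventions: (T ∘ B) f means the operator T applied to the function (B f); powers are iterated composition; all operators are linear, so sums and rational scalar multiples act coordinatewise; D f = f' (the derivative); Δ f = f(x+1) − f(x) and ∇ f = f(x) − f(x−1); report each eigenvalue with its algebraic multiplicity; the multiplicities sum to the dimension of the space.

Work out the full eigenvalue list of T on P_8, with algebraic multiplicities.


λ = 0 (multiplicity 9)

image of 1: 0
image of x: 2
image of x^2: 4x + 2
image of x^3: 6x^2 + 6x + 8
image of x^4: 8x^3 + 12x^2 + 32x - 24
image of x^5: 10x^4 + 20x^3 + 80x^2 - 120x + 72
image of x^6: 12x^5 + 30x^4 + 160x^3 - 360x^2 + 432x - 180
image of x^7: 14x^6 + 42x^5 + 280x^4 - 840x^3 + 1512x^2 - 1260x + 436
image of x^8: 16x^7 + 56x^6 + 448x^5 - 1680x^4 + 4032x^3 - 5040x^2 + 3488x - 1008
the matrix is upper triangular; its diagonal is (0, 0, 0, 0, 0, 0, 0, 0, 0)
for a triangular matrix the eigenvalues are the diagonal entries, with algebraic multiplicity their repetition count


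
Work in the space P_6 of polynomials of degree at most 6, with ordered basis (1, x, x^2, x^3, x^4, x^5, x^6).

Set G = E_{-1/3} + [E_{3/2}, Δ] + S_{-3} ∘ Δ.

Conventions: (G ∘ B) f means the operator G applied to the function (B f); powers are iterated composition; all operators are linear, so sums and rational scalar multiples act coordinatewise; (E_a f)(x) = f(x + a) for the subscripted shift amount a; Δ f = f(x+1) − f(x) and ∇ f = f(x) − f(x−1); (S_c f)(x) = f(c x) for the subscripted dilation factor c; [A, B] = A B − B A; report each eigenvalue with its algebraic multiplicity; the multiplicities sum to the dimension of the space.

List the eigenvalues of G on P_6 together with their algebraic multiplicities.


λ = 1 (multiplicity 7)

image of 1: 1
image of x: x + 2/3
image of x^2: x^2 - (20/3)x + 10/9
image of x^3: x^3 + 26x^2 - (26/3)x + 26/27
image of x^4: x^4 - (328/3)x^3 + (164/3)x^2 - (328/27)x + 82/81
image of x^5: x^5 + (1210/3)x^4 - (2420/9)x^3 + (2420/27)x^2 - (1210/81)x + 242/243
image of x^6: x^6 - 1460x^5 + (3650/3)x^4 - (14600/27)x^3 + (3650/27)x^2 - (1460/81)x + 730/729
the matrix is upper triangular; its diagonal is (1, 1, 1, 1, 1, 1, 1)
for a triangular matrix the eigenvalues are the diagonal entries, with algebraic multiplicity their repetition count


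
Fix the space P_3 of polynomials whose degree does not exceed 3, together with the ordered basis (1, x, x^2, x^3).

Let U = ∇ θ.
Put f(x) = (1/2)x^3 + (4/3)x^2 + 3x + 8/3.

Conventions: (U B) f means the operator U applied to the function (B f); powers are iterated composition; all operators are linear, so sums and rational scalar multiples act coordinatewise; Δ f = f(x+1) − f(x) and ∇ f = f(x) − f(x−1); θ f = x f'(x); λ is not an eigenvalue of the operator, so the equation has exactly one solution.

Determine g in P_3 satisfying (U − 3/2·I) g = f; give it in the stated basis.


write g with unknown coordinates in the stated basis and equate coefficients in (U − 3/2·I) g = f
solving from the highest basis element down gives g = -(1/3)x^3 - (26/9)x^2 - (208/27)x - 302/81
check: U g = -3x^2 - (77/9)x - 79/27
so U g − 3/2·g = (1/2)x^3 + (4/3)x^2 + 3x + 8/3 = f ✓

g(x) = -(1/3)x^3 - (26/9)x^2 - (208/27)x - 302/81


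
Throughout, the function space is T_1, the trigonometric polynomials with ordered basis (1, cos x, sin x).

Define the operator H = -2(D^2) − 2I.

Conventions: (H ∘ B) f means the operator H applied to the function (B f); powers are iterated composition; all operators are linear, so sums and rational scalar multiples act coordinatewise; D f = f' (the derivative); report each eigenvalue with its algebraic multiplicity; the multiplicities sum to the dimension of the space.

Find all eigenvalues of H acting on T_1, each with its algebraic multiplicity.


λ = -2 (multiplicity 1), λ = 0 (multiplicity 2)

image of 1: -2
image of cos x: 0
image of sin x: 0
the matrix is diagonal; its diagonal is (-2, 0, 0)
for a triangular matrix the eigenvalues are the diagonal entries, with algebraic multiplicity their repetition count


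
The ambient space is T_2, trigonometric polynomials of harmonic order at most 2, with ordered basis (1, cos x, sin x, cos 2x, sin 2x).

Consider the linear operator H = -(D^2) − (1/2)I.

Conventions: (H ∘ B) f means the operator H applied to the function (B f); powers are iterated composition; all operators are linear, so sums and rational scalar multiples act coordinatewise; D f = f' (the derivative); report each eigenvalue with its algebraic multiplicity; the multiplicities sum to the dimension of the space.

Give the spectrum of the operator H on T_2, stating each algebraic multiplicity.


image of 1: -1/2
image of cos x: (1/2)cos x
image of sin x: (1/2)sin x
image of cos 2x: (7/2)cos 2x
image of sin 2x: (7/2)sin 2x
the matrix is diagonal; its diagonal is (-1/2, 1/2, 1/2, 7/2, 7/2)
for a triangular matrix the eigenvalues are the diagonal entries, with algebraic multiplicity their repetition count

λ = -1/2 (multiplicity 1), λ = 1/2 (multiplicity 2), λ = 7/2 (multiplicity 2)


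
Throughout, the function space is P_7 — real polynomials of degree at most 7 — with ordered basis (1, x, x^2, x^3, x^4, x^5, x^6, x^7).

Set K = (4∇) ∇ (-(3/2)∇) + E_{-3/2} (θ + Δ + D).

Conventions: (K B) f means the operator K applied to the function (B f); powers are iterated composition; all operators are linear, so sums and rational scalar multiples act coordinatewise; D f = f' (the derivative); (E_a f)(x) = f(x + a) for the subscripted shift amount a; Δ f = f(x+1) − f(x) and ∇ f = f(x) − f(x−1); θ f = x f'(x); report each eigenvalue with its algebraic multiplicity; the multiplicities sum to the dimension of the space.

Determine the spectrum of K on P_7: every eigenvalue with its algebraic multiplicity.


image of 1: 0
image of x: x + 1/2
image of x^2: 2x^2 - 2x - 1/2
image of x^3: 3x^3 - (15/2)x^2 + (21/4)x - 289/8
image of x^4: 4x^4 - 16x^3 + 24x^2 - 158x + 871/4
image of x^5: 5x^5 - (55/2)x^4 + (125/2)x^3 - (1715/4)x^2 + (17825/16)x - 28963/32
image of x^6: 6x^6 - 42x^5 + (255/2)x^4 - 925x^3 + (27345/8)x^2 - (43809/8)x + 104045/32
image of x^7: 7x^7 - (119/2)x^6 + (903/4)x^5 - (13895/8)x^4 + (130445/16)x^3 - (618429/32)x^2 + (1461733/64)x - 1389925/128
the matrix is upper triangular; its diagonal is (0, 1, 2, 3, 4, 5, 6, 7)
for a triangular matrix the eigenvalues are the diagonal entries, with algebraic multiplicity their repetition count

λ = 0 (multiplicity 1), λ = 1 (multiplicity 1), λ = 2 (multiplicity 1), λ = 3 (multiplicity 1), λ = 4 (multiplicity 1), λ = 5 (multiplicity 1), λ = 6 (multiplicity 1), λ = 7 (multiplicity 1)


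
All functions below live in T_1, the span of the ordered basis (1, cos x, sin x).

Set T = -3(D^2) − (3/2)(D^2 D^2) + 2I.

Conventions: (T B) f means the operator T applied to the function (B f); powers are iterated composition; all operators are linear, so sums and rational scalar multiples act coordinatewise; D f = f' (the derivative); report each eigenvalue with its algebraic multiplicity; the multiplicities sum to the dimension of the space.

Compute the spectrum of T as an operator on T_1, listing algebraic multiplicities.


λ = 2 (multiplicity 1), λ = 7/2 (multiplicity 2)

image of 1: 2
image of cos x: (7/2)cos x
image of sin x: (7/2)sin x
the matrix is diagonal; its diagonal is (2, 7/2, 7/2)
for a triangular matrix the eigenvalues are the diagonal entries, with algebraic multiplicity their repetition count


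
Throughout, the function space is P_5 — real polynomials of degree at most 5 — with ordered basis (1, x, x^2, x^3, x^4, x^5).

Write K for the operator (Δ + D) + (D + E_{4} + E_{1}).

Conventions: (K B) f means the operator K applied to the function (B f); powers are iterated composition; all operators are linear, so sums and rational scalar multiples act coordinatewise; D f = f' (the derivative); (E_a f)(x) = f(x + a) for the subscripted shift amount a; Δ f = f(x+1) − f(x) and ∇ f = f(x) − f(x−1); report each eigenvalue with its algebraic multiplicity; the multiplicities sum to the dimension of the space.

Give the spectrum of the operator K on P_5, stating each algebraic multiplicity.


λ = 2 (multiplicity 6)

image of 1: 2
image of x: 2x + 8
image of x^2: 2x^2 + 16x + 18
image of x^3: 2x^3 + 24x^2 + 54x + 66
image of x^4: 2x^4 + 32x^3 + 108x^2 + 264x + 258
image of x^5: 2x^5 + 40x^4 + 180x^3 + 660x^2 + 1290x + 1026
the matrix is upper triangular; its diagonal is (2, 2, 2, 2, 2, 2)
for a triangular matrix the eigenvalues are the diagonal entries, with algebraic multiplicity their repetition count


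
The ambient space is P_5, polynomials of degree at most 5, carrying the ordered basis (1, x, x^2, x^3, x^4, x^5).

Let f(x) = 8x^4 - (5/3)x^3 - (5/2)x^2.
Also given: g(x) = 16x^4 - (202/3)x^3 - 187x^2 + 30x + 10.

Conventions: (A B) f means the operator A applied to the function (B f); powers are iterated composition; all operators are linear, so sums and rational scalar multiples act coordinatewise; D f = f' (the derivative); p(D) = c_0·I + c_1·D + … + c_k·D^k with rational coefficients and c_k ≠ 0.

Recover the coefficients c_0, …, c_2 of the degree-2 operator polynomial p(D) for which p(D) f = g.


D^0 f = 8x^4 - (5/3)x^3 - (5/2)x^2
D^1 f = 32x^3 - 5x^2 - 5x
D^2 f = 96x^2 - 10x - 5
matching coefficients of g against c_0 f + c_1 Df + … from the top degree down determines the c_i
solution: c_0 = 2, c_1 = -2, c_2 = -2

p(D) = 2·I − 2·D − 2·D^2, i.e. c_0 = 2, c_1 = -2, c_2 = -2


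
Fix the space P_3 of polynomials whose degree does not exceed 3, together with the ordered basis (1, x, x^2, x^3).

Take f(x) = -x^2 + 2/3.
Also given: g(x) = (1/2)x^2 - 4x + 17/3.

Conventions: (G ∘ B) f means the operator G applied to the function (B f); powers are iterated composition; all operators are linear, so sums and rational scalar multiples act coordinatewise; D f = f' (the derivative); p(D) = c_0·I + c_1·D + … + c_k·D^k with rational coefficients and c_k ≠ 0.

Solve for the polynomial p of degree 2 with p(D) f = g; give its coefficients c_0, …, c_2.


p(D) = -(1/2)·I + 2·D − 3·D^2, i.e. c_0 = -1/2, c_1 = 2, c_2 = -3

D^0 f = -x^2 + 2/3
D^1 f = -2x
D^2 f = -2
matching coefficients of g against c_0 f + c_1 Df + … from the top degree down determines the c_i
solution: c_0 = -1/2, c_1 = 2, c_2 = -3


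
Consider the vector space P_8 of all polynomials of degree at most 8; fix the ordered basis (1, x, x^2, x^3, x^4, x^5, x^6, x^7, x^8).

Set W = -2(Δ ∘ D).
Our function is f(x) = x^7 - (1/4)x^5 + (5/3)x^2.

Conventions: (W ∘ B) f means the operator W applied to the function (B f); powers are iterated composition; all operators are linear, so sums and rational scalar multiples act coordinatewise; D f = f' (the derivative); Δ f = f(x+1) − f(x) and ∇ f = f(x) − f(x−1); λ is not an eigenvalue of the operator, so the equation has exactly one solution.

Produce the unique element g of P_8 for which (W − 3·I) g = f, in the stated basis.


the result is g(x) = -(1/3)x^7 + (113/12)x^5 + (70/3)x^4 - (850/9)x^3 - (3170/9)x^2 + (674/9)x + 30589/54

write g with unknown coordinates in the stated basis and equate coefficients in (W − 3·I) g = f
solving from the highest basis element down gives g = -(1/3)x^7 + (113/12)x^5 + (70/3)x^4 - (850/9)x^3 - (3170/9)x^2 + (674/9)x + 30589/54
check: W g = 28x^5 + 70x^4 - (850/3)x^3 - 1055x^2 + (674/3)x + 30589/18
so W g − 3·g = x^7 - (1/4)x^5 + (5/3)x^2 = f ✓


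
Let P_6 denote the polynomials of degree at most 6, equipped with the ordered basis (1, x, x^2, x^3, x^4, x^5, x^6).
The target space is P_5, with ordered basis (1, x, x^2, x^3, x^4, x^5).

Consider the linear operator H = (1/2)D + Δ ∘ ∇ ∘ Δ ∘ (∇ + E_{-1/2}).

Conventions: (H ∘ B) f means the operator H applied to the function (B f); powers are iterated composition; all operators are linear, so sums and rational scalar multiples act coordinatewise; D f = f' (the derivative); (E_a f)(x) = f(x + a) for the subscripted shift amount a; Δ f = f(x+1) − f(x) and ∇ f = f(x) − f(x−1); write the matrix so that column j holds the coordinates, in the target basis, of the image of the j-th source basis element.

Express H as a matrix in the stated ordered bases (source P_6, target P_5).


image of 1: 0
image of x: 1/2
image of x^2: x
image of x^3: (3/2)x^2 + 6
image of x^4: 2x^3 + 24x + 24
image of x^5: (5/2)x^4 + 60x^2 + 120x + 15
image of x^6: 3x^5 + 120x^3 + 360x^2 + 90x + 120
each image's coordinates form column j of the matrix

the matrix is [[0, 1/2, 0, 6, 24, 15, 120]; [0, 0, 1, 0, 24, 120, 90]; [0, 0, 0, 3/2, 0, 60, 360]; [0, 0, 0, 0, 2, 0, 120]; [0, 0, 0, 0, 0, 5/2, 0]; [0, 0, 0, 0, 0, 0, 3]] (rows listed top to bottom)


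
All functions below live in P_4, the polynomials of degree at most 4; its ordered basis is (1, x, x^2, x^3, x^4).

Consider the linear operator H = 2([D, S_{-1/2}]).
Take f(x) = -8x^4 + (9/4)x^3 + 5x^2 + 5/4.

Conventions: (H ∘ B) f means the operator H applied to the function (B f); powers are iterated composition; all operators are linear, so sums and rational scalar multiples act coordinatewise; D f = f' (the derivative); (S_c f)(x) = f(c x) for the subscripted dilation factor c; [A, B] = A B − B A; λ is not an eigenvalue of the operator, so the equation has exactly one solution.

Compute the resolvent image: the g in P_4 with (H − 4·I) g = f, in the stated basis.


the image equals g(x) = 2x^4 + (3/16)x^3 - (347/256)x^2 - (1041/1024)x + 1843/4096

write g with unknown coordinates in the stated basis and equate coefficients in (H − 4·I) g = f
solving from the highest basis element down gives g = 2x^4 + (3/16)x^3 - (347/256)x^2 - (1041/1024)x + 1843/4096
check: H g = 3x^3 - (27/64)x^2 - (1041/256)x + 3123/1024
so H g − 4·g = -8x^4 + (9/4)x^3 + 5x^2 + 5/4 = f ✓


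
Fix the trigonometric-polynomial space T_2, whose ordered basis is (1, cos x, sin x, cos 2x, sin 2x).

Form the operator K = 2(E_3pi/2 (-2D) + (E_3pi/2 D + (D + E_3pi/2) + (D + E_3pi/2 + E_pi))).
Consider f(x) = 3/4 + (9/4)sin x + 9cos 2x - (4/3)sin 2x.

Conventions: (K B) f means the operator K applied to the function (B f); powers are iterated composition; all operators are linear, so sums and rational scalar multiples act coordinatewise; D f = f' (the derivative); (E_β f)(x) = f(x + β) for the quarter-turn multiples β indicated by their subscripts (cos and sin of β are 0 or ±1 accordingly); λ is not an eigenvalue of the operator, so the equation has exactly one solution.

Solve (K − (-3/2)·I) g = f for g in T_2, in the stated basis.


g(x) = 1/10 - (9/10)sin x + (46/577)cos 2x + (1304/1731)sin 2x

write g with unknown coordinates in the stated basis and equate coefficients in (K − (-3/2)·I) g = f
solving from the highest basis element down gives g = 1/10 - (9/10)sin x + (46/577)cos 2x + (1304/1731)sin 2x
check: K g = 3/5 + (18/5)sin x + (5124/577)cos 2x - (4264/1731)sin 2x
so K g − (-3/2)·g = 3/4 + (9/4)sin x + 9cos 2x - (4/3)sin 2x = f ✓


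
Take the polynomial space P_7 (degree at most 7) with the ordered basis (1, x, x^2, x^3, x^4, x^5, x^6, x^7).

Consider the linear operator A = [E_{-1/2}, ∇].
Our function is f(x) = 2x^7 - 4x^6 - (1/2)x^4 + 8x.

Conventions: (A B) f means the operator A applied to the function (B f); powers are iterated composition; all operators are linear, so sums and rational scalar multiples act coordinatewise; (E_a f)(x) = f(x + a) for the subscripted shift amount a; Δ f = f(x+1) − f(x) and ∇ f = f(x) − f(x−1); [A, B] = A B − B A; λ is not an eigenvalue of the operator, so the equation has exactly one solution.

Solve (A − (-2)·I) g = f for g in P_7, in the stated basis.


the image equals g(x) = x^7 - 2x^6 - (1/4)x^4 + 4x

write g with unknown coordinates in the stated basis and equate coefficients in (A − (-2)·I) g = f
solving from the highest basis element down gives g = x^7 - 2x^6 - (1/4)x^4 + 4x
check: A g = 0
so A g − (-2)·g = 2x^7 - 4x^6 - (1/2)x^4 + 8x = f ✓


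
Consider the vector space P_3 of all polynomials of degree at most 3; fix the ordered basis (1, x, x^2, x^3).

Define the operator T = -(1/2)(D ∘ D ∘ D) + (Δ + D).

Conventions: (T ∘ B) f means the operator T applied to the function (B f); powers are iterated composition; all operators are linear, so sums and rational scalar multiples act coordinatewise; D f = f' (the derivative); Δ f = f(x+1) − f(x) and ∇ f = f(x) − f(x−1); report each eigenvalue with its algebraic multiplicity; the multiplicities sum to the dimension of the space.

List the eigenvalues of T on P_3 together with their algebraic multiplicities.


λ = 0 (multiplicity 4)

image of 1: 0
image of x: 2
image of x^2: 4x + 1
image of x^3: 6x^2 + 3x - 2
the matrix is upper triangular; its diagonal is (0, 0, 0, 0)
for a triangular matrix the eigenvalues are the diagonal entries, with algebraic multiplicity their repetition count


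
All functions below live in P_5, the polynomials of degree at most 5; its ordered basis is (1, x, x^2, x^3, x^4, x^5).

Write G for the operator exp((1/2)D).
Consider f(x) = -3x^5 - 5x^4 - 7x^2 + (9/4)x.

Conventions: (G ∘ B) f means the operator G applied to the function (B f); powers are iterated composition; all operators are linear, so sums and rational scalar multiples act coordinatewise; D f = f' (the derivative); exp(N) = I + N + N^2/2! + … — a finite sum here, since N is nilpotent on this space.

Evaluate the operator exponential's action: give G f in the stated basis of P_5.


the image equals g(x) = -3x^5 - (25/2)x^4 - (35/2)x^3 - (73/4)x^2 - (131/16)x - 33/32

order-1 term: -(15/2)x^4 - 10x^3 - 7x + 9/8
order-2 term: -(15/2)x^3 - (15/2)x^2 - 7/4
order-3 term: -(15/4)x^2 - (5/2)x
order-4 term: -(15/16)x - 5/16
order-5 term: -3/32
the series for exp((1/2)D) f terminates at order 5
exp((1/2)D) f = -3x^5 - (25/2)x^4 - (35/2)x^3 - (73/4)x^2 - (131/16)x - 33/32


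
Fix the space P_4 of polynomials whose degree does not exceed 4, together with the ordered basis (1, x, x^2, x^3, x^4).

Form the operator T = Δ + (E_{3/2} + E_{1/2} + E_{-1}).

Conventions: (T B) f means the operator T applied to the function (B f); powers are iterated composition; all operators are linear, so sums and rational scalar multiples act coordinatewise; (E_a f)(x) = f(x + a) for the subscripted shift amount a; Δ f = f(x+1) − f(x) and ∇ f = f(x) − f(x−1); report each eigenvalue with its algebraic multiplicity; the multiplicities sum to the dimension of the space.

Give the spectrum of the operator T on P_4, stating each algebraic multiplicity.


image of 1: 3
image of x: 3x + 2
image of x^2: 3x^2 + 4x + 9/2
image of x^3: 3x^3 + 6x^2 + (27/2)x + 7/2
image of x^4: 3x^4 + 8x^3 + 27x^2 + 14x + 57/8
the matrix is upper triangular; its diagonal is (3, 3, 3, 3, 3)
for a triangular matrix the eigenvalues are the diagonal entries, with algebraic multiplicity their repetition count

λ = 3 (multiplicity 5)


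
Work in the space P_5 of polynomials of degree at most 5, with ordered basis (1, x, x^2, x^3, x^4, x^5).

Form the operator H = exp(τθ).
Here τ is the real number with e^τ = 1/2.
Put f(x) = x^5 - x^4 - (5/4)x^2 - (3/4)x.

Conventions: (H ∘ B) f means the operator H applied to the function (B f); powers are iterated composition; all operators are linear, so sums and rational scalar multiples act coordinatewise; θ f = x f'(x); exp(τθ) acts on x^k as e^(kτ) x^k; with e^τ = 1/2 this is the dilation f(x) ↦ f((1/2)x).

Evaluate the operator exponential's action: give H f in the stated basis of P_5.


exp(τθ) x^k = e^(kτ) x^k; with e^τ = 1/2 this sends x^k to (1/2)^k x^k
x ↦ 1/2 x
x^2 ↦ 1/4 x^2
x^4 ↦ 1/16 x^4
x^5 ↦ 1/32 x^5
applying this coordinatewise to f: exp(τθ) f = (1/32)x^5 - (1/16)x^4 - (5/16)x^2 - (3/8)x

g(x) = (1/32)x^5 - (1/16)x^4 - (5/16)x^2 - (3/8)x


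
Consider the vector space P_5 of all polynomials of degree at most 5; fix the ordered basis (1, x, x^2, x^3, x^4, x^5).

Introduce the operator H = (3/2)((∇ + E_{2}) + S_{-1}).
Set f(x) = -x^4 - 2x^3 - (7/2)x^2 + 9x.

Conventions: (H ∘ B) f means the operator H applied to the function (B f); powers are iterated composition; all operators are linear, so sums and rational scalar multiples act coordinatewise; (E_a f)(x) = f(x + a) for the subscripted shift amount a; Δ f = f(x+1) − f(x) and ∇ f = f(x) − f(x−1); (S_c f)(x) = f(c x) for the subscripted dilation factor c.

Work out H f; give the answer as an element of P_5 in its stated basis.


g(x) = -3x^4 - 18x^3 - (129/2)x^2 - (225/2)x - 99/4

∇ f = -4x^3 - 5x + 23/2
E_{2} f = -x^4 - 10x^3 - (79/2)x^2 - 61x - 28
(∇ + E_{2}) f = -x^4 - 14x^3 - (79/2)x^2 - 66x - 33/2
S_{-1} f = -x^4 + 2x^3 - (7/2)x^2 - 9x
((∇ + E_{2}) + S_{-1}) f = -2x^4 - 12x^3 - 43x^2 - 75x - 33/2
((3/2)((∇ + E_{2}) + S_{-1})) f = -3x^4 - 18x^3 - (129/2)x^2 - (225/2)x - 99/4


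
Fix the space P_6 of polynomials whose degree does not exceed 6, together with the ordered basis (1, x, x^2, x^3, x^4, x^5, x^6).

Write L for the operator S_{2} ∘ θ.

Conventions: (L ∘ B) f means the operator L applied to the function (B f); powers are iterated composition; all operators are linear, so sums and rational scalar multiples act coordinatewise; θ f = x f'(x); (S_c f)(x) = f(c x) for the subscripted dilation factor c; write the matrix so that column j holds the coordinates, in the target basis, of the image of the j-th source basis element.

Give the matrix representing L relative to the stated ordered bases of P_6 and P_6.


the matrix is [[0, 0, 0, 0, 0, 0, 0]; [0, 2, 0, 0, 0, 0, 0]; [0, 0, 8, 0, 0, 0, 0]; [0, 0, 0, 24, 0, 0, 0]; [0, 0, 0, 0, 64, 0, 0]; [0, 0, 0, 0, 0, 160, 0]; [0, 0, 0, 0, 0, 0, 384]] (rows listed top to bottom)

image of 1: 0
image of x: 2x
image of x^2: 8x^2
image of x^3: 24x^3
image of x^4: 64x^4
image of x^5: 160x^5
image of x^6: 384x^6
each image's coordinates form column j of the matrix


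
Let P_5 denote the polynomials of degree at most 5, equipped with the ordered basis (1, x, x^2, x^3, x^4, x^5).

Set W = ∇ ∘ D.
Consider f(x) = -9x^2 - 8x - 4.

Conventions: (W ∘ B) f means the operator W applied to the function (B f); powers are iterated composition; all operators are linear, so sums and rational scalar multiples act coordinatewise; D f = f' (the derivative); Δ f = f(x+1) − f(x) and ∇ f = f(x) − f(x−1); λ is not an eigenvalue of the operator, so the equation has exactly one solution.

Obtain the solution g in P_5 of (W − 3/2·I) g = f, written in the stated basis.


write g with unknown coordinates in the stated basis and equate coefficients in (W − 3/2·I) g = f
solving from the highest basis element down gives g = 6x^2 + (16/3)x + 32/3
check: W g = 12
so W g − 3/2·g = -9x^2 - 8x - 4 = f ✓

the result is g(x) = 6x^2 + (16/3)x + 32/3


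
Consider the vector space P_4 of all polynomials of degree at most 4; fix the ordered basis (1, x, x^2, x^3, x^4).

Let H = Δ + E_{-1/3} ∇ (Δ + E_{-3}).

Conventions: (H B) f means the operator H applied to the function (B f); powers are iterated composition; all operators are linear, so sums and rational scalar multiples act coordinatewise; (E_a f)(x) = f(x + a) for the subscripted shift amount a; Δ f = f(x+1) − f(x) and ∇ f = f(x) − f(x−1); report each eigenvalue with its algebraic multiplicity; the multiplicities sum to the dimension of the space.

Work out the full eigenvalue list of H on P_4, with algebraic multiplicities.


λ = 0 (multiplicity 5)

image of 1: 0
image of x: 2
image of x^2: 4x - 14/3
image of x^3: 6x^2 - 14x + 130/3
image of x^4: 8x^3 - 28x^2 + (520/3)x - 6070/27
the matrix is upper triangular; its diagonal is (0, 0, 0, 0, 0)
for a triangular matrix the eigenvalues are the diagonal entries, with algebraic multiplicity their repetition count


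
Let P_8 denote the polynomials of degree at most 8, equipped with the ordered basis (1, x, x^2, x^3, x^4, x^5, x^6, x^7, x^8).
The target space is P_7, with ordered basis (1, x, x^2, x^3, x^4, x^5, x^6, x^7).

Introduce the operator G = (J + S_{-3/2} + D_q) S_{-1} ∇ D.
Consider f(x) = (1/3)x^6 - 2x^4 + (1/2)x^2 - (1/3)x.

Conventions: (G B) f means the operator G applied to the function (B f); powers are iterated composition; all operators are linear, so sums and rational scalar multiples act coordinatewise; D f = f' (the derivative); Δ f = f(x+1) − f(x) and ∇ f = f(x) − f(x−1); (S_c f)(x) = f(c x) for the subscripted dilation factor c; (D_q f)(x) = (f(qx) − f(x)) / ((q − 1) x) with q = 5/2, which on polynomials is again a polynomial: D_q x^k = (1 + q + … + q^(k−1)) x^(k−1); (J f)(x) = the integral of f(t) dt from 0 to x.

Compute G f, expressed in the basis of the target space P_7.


D f = 2x^5 - 8x^3 + x - 1/3
∇ D f = 10x^4 - 20x^3 - 4x^2 + 14x - 5
S_{-1} ∇ D f = 10x^4 + 20x^3 - 4x^2 - 14x - 5
J (S_{-1} ∇ D) f = 2x^5 + 5x^4 - (4/3)x^3 - 7x^2 - 5x
S_{-3/2} (S_{-1} ∇ D) f = (405/8)x^4 - (135/2)x^3 - 9x^2 + 21x - 5
D_q (S_{-1} ∇ D) f = (1015/4)x^3 + 195x^2 - 14x - 14
(J + S_{-3/2} + D_q) (S_{-1} ∇ D) f = 2x^5 + (445/8)x^4 + (2219/12)x^3 + 179x^2 + 2x - 19

the result is g(x) = 2x^5 + (445/8)x^4 + (2219/12)x^3 + 179x^2 + 2x - 19


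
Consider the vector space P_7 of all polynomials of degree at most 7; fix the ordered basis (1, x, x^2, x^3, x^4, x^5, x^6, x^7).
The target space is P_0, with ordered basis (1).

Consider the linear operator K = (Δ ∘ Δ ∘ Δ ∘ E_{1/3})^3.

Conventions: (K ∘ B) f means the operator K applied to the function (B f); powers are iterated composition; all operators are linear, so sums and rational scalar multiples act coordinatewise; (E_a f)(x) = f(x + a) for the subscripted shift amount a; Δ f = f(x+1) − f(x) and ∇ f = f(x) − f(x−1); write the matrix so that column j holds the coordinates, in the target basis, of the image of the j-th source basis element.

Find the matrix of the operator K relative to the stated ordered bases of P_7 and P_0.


the matrix is [[0, 0, 0, 0, 0, 0, 0, 0]] (rows listed top to bottom)

image of 1: 0
image of x: 0
image of x^2: 0
image of x^3: 0
image of x^4: 0
image of x^5: 0
image of x^6: 0
image of x^7: 0
each image's coordinates form column j of the matrix


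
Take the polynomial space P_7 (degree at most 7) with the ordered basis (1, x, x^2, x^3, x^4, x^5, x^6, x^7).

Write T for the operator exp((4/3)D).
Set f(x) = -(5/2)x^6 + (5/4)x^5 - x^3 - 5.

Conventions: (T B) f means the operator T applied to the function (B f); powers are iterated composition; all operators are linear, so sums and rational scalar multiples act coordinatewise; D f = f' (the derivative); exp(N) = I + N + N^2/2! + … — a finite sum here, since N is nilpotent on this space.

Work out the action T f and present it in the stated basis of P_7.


order-1 term: -20x^5 + (25/3)x^4 - 4x^2
order-2 term: -(200/3)x^4 + (200/9)x^3 - (16/3)x
order-3 term: -(3200/27)x^3 + (800/27)x^2 - 64/27
order-4 term: -(3200/27)x^2 + (1600/81)x
order-5 term: -(5120/81)x + 1280/243
order-6 term: -10240/729
the series for exp((4/3)D) f terminates at order 6
exp((4/3)D) f = -(5/2)x^6 - (75/4)x^5 - (175/3)x^4 - (2627/27)x^3 - (836/9)x^2 - (3952/81)x - 11773/729

the result is g(x) = -(5/2)x^6 - (75/4)x^5 - (175/3)x^4 - (2627/27)x^3 - (836/9)x^2 - (3952/81)x - 11773/729


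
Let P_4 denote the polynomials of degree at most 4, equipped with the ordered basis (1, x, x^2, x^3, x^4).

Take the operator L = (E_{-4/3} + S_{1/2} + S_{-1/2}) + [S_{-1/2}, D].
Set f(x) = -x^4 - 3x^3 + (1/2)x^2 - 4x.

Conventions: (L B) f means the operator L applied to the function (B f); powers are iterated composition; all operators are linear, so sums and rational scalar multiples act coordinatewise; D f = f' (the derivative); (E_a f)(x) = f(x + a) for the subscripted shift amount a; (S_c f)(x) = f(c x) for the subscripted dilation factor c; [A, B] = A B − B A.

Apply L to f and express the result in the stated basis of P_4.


E_{-4/3} f = -x^4 + (7/3)x^3 + (11/6)x^2 - (320/27)x + 824/81
S_{1/2} f = -(1/16)x^4 - (3/8)x^3 + (1/8)x^2 - 2x
S_{-1/2} f = -(1/16)x^4 + (3/8)x^3 + (1/8)x^2 + 2x
(E_{-4/3} + S_{1/2} + S_{-1/2}) f = -(9/8)x^4 + (7/3)x^3 + (25/12)x^2 - (320/27)x + 824/81
D f = -4x^3 - 9x^2 + x - 4
S_{-1/2} D f = (1/2)x^3 - (9/4)x^2 - (1/2)x - 4
S_{-1/2} f = -(1/16)x^4 + (3/8)x^3 + (1/8)x^2 + 2x
D S_{-1/2} f = -(1/4)x^3 + (9/8)x^2 + (1/4)x + 2
[S_{-1/2}, D] f = (3/4)x^3 - (27/8)x^2 - (3/4)x - 6
((E_{-4/3} + S_{1/2} + S_{-1/2}) + [S_{-1/2}, D]) f = -(9/8)x^4 + (37/12)x^3 - (31/24)x^2 - (1361/108)x + 338/81

the result is g(x) = -(9/8)x^4 + (37/12)x^3 - (31/24)x^2 - (1361/108)x + 338/81


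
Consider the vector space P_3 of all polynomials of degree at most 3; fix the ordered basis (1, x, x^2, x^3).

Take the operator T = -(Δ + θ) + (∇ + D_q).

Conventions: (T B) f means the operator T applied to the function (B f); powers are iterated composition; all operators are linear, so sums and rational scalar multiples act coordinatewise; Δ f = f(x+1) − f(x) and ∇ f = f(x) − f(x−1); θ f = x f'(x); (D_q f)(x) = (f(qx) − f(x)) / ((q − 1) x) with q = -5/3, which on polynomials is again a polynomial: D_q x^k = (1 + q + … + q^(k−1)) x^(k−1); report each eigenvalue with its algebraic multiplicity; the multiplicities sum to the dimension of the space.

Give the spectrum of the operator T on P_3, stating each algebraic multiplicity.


λ = -3 (multiplicity 1), λ = -2 (multiplicity 1), λ = -1 (multiplicity 1), λ = 0 (multiplicity 1)

image of 1: 0
image of x: -x + 1
image of x^2: -2x^2 - (2/3)x - 2
image of x^3: -3x^3 + (19/9)x^2 - 6x
the matrix is upper triangular; its diagonal is (0, -1, -2, -3)
for a triangular matrix the eigenvalues are the diagonal entries, with algebraic multiplicity their repetition count
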